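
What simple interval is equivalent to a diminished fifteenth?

Take out an octave (7 from the number): 15 − 7 = 8.
So a diminished fifteenth is an octave plus a diminished octave. The quality is unchanged.

d8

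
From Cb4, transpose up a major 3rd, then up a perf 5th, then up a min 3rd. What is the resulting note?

Db5

Cb4 up a major third → Eb4 (4 semitones).
Eb4 up a perfect fifth → Bb4 (7 semitones).
Up a minor third from Bb4: Db5 (3 semitones up).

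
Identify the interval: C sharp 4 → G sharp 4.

C to G spans five letter names (C-D-E-F-G): a fifth.
Counting semitones, C#4→G#4 is 7, which is the perfect fifth.

perfect 5th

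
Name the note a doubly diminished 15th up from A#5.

For a fifteenth the letter name doesn't change: still A, two octaves up.
A doubly diminished fifteenth is 22 semitones; 22 semitones up from A#5 gives Ab7.

Ab7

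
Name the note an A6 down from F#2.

The sixth takes the letter from F down to A.
Moving 10 semitones down from F#2 (the size of an augmented sixth) reaches Ab1.

Ab1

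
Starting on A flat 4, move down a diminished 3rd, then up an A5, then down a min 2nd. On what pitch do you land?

A diminished third down from Ab4 is F#4.
Up an augmented fifth from F#4: C##5 (8 semitones up).
A minor second down from C##5 is B##4.

B double-sharp 4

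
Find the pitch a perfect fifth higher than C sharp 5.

G sharp 5

Five letter names up from C: G.
A perfect fifth is 7 semitones; 7 semitones up from C#5 gives G#5.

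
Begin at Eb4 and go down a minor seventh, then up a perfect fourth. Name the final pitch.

Bb3

Eb4 down a minor seventh → F3 (10 semitones).
F3 up a perfect fourth → Bb3 (5 semitones).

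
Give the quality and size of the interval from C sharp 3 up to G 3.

C to G spans five letter names (C-D-E-F-G), so the interval is some kind of fifth.
A perfect fifth would be 7 semitones; C#3 to G3 is 6, one semitone narrower, so the interval is diminished.

diminished fifth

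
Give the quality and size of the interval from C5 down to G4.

Descending from C5 to G4 is the same interval as ascending G4 to C5.
G to C spans four letter names (G-A-B-C) — that makes it a fourth of some quality.
G4 to C5 is 5 semitones, matching the perfect fourth exactly, so the quality is perfect.

perfect fourth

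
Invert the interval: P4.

Interval numbers invert to sum to nine: 4 + 5 = 9, so a fourth inverts to a fifth.
The quality also flips — perfect stays perfect — giving a perfect fifth.

perfect 5th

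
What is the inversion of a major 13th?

First reduce the compound major thirteenth to its simple form, a major sixth.
Inverted interval numbers add to nine, so a sixth pairs with a third (6 + 3 = 9).
And major becomes minor under inversion, so we get a minor third.

minor third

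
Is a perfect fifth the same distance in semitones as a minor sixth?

7 semitones (perfect fifth) vs 8 semitones (minor sixth): not equal.

No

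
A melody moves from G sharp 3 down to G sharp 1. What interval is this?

perfect fifteenth

Descending from G#3 to G#1 is the same interval as ascending G#1 to G#3.
G to G is the same letter name, plus 2 octaves — that makes it a fifteenth of some quality.
Counting semitones, G#1→G#3 is 24, which is the perfect fifteenth.
(Equivalently, a compound perfect octave: a perfect octave plus an octave.)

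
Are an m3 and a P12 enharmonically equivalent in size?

A minor third is 3 semitones but a perfect twelfth is 19 semitones — different sizes.

No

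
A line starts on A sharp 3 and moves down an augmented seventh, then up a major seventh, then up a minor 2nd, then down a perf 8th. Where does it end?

B flat 2

Down an augmented seventh from A#3: Bb2 (12 semitones down).
Up a major seventh from Bb2: A3 (11 semitones up).
A3 up a minor second → Bb3 (1 semitone).
Down a perfect octave from Bb3: Bb2 (12 semitones down).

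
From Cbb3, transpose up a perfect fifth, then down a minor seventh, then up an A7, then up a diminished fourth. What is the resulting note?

Cb4

Up a perfect fifth from Cbb3: Gbb3 (7 semitones up).
Gbb3 down a minor seventh → Abb2 (10 semitones).
An augmented seventh up from Abb2 is G3.
G3 up a diminished fourth → Cb4 (4 semitones).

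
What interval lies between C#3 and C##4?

C to C is the same letter name, plus an octave, so the interval is some kind of octave.
The perfect octave is 12 semitones; here we have 13, one semitone wider: augmented.

augmented 8th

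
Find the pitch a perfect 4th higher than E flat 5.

Counting four letter names up from E lands on A.
A perfect fourth spans 5 semitones, so from Eb5 the target pitch is Ab5.

A flat 5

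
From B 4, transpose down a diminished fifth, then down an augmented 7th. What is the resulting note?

F 3

Down a diminished fifth from B4: E#4 (6 semitones down).
Down an augmented seventh from E#4: F3 (12 semitones down).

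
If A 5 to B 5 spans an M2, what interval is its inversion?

m7

The rule of nine gives the new number: 9 − 2 = 7, so a second becomes a seventh.
Quality inverts too: major becomes minor. That makes the inversion a minor seventh.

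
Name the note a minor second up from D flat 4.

E double-flat 4

Counting two letter names up from D lands on E.
A minor second is 1 semitone; 1 semitone up from Db4 gives Ebb4.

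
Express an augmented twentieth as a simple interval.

Subtracting seven from the interval number removes an octave: 20 − 14 = 6.
So an augmented twentieth is 2 octaves plus an augmented sixth. The quality is unchanged.

augmented 6th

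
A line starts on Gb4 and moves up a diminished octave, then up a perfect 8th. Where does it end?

Up a diminished octave from Gb4: Gbb5 (11 semitones up).
Gbb5 up a perfect octave → Gbb6 (12 semitones).

Gbb6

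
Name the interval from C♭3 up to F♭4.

C to F spans four letter names (C-D-E-F), plus an octave — that makes it an eleventh of some quality.
Cb3 to Fb4 is 17 semitones, matching the perfect eleventh exactly, so the quality is perfect.
(Equivalently, a compound perfect fourth: a perfect fourth plus an octave.)

P11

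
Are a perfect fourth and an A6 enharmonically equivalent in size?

No

A perfect fourth spans 5 semitones; an augmented sixth spans 10 semitones. They differ by 5.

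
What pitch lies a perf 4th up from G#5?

C#6

Counting four letter names up from G lands on C.
A perfect fourth spans 5 semitones, so from G#5 the target pitch is C#6.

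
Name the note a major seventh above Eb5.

D6

Counting seven letter names up from E lands on D.
A major seventh is 11 semitones; 11 semitones up from Eb5 gives D6.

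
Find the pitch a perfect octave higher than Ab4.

Ab5

For an octave the letter name doesn't change: still A, an octave up.
A perfect octave is 12 semitones; 12 semitones up from Ab4 gives Ab5.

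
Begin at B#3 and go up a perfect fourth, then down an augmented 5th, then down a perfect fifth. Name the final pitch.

D3

Up a perfect fourth from B#3: E#4 (5 semitones up).
Down an augmented fifth from E#4: A3 (8 semitones down).
A3 down a perfect fifth → D3 (7 semitones).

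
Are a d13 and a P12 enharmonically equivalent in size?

A diminished thirteenth = 19 semitones = a perfect twelfth; enharmonically equal.

Yes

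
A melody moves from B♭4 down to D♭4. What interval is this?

major sixth

Descending from Bb4 to Db4 is the same interval as ascending Db4 to Bb4.
D to B spans six letter names (D-E-F-G-A-B) — that makes it a sixth of some quality.
Counting semitones, Db4→Bb4 is 9, which is the major sixth.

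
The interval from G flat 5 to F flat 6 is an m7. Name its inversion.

The rule of nine gives the new number: 9 − 7 = 2, so a seventh becomes a second.
And minor becomes major under inversion, so we get a major second.

major second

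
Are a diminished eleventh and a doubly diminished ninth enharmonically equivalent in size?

No

16 semitones (diminished eleventh) vs 11 semitones (doubly diminished ninth): not equal.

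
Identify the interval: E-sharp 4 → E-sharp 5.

E to E is the same letter name, plus an octave — that makes it an octave of some quality.
Counting semitones, E#4→E#5 is 12, which is the perfect octave.

P8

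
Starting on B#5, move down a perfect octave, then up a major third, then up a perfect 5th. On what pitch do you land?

A##5

Down a perfect octave from B#5: B#4 (12 semitones down).
Up a major third from B#4: D##5 (4 semitones up).
A perfect fifth up from D##5 is A##5.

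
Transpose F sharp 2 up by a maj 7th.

Seven letter names up from F: E.
A major seventh is 11 semitones; 11 semitones up from F#2 gives E#3.

E sharp 3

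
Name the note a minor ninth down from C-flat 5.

B-flat 3

Counting two letter names plus an octave down from C lands on B.
Moving 13 semitones down from Cb5 (the size of a minor ninth) reaches Bb3.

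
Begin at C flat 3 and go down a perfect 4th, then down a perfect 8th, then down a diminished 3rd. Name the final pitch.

A perfect fourth down from Cb3 is Gb2.
A perfect octave down from Gb2 is Gb1.
Gb1 down a diminished third → E1 (2 semitones).

E 1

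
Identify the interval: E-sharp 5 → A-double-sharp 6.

E to A spans four letter names (E-F-G-A), plus an octave: an eleventh.
E#5 to A##6 spans 18 semitones — one semitone wider than the perfect eleventh (17) — giving an augmented eleventh.
(Equivalently, a compound augmented fourth: an augmented fourth plus an octave.)

augmented eleventh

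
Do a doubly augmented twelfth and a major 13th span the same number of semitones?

Yes

A doubly augmented twelfth = 21 semitones = a major thirteenth; enharmonically equal.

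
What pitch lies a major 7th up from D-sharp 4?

C-double-sharp 5

The seventh takes the letter from D up to C.
Moving 11 semitones up from D#4 (the size of a major seventh) reaches C##5.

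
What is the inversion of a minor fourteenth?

major 2nd

First reduce the compound minor fourteenth to its simple form, a minor seventh.
The rule of nine gives the new number: 9 − 7 = 2, so a seventh becomes a second.
And minor becomes major under inversion, so we get a major second.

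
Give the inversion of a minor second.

major 7th

The rule of nine gives the new number: 9 − 2 = 7, so a second becomes a seventh.
The quality also flips — minor becomes major — giving a major seventh.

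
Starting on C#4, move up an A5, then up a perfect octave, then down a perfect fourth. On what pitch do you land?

An augmented fifth up from C#4 is G##4.
Up a perfect octave from G##4: G##5 (12 semitones up).
Down a perfect fourth from G##5: D##5 (5 semitones down).

D##5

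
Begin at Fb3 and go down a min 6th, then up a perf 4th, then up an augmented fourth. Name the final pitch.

G3

Down a minor sixth from Fb3: Ab2 (8 semitones down).
Up a perfect fourth from Ab2: Db3 (5 semitones up).
Db3 up an augmented fourth → G3 (6 semitones).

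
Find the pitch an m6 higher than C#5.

A5

Six letter names up from C: A.
A minor sixth is 8 semitones; 8 semitones up from C#5 gives A5.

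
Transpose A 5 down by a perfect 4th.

E 5

Four letter names down from A: E.
A perfect fourth is 5 semitones; 5 semitones down from A5 gives E5.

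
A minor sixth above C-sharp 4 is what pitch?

The sixth takes the letter from C up to A.
Moving 8 semitones up from C#4 (the size of a minor sixth) reaches A4.

A 4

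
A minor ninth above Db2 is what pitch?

Ebb3

The ninth's letter: D up two letter names plus an octave → E.
A minor ninth spans 13 semitones, so from Db2 the target pitch is Ebb3.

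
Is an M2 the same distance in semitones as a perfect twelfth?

2 semitones (major second) vs 19 semitones (perfect twelfth): not equal.

No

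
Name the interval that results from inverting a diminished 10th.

First reduce the compound diminished tenth to its simple form, a diminished third.
Inverted interval numbers add to nine, so a third pairs with a sixth (3 + 6 = 9).
The quality also flips — diminished becomes augmented — giving an augmented sixth.

augmented 6th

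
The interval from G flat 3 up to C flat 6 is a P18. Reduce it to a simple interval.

perfect 4th

Take out 2 octaves (14 from the number): 18 − 14 = 4.
Quality carries through unchanged, so the simple form is a perfect fourth.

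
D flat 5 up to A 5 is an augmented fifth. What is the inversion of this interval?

Inverted interval numbers add to nine, so a fifth pairs with a fourth (5 + 4 = 9).
Quality inverts too: augmented becomes diminished. That makes the inversion a diminished fourth.

diminished 4th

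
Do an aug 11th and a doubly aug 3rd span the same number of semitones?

No

An augmented eleventh spans 18 semitones; a doubly augmented third spans 6 semitones. They differ by 12.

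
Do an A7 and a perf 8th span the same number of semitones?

Yes

Both span 12 semitones: an augmented seventh and a perfect octave are the same chromatic distance.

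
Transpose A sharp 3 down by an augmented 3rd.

The third takes the letter from A down to F.
Moving 5 semitones down from A#3 (the size of an augmented third) reaches F3.

F 3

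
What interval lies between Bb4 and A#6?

augmented 14th

B to A spans seven letter names (B-C-D-E-F-G-A), plus an octave: a fourteenth.
The major fourteenth is 23 semitones; here we have 24, one semitone wider: augmented.
(Equivalently, a compound augmented seventh: an augmented seventh plus an octave.)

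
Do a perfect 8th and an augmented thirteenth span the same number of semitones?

A perfect octave is 12 semitones but an augmented thirteenth is 22 semitones — different sizes.

No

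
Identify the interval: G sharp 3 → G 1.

Descending from G#3 to G1 is the same interval as ascending G1 to G#3.
G to G is the same letter name, plus 2 octaves, so the interval is some kind of fifteenth.
A perfect fifteenth would be 24 semitones; G1 to G#3 is 25, one semitone wider, so the interval is augmented.
(Equivalently, a compound augmented octave: an augmented octave plus an octave.)

A15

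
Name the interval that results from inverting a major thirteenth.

m3

First reduce the compound major thirteenth to its simple form, a major sixth.
Inverted interval numbers add to nine, so a sixth pairs with a third (6 + 3 = 9).
Quality inverts too: major becomes minor. That makes the inversion a minor third.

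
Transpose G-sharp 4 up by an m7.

F-sharp 5

The seventh takes the letter from G up to F.
A minor seventh spans 10 semitones, so from G#4 the target pitch is F#5.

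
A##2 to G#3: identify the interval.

A to G spans seven letter names (A-B-C-D-E-F-G): a seventh.
A major seventh would be 11 semitones; A##2 to G#3 is 9, two semitones narrower, so the interval is diminished.

diminished seventh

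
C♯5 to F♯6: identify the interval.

C to F spans four letter names (C-D-E-F), plus an octave — that makes it an eleventh of some quality.
Counting semitones, C#5→F#6 is 17, which is the perfect eleventh.
(Equivalently, a compound perfect fourth: a perfect fourth plus an octave.)

perfect eleventh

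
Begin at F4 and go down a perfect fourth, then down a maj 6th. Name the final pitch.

F4 down a perfect fourth → C4 (5 semitones).
C4 down a major sixth → Eb3 (9 semitones).

Eb3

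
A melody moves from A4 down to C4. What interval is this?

Descending from A4 to C4 is the same interval as ascending C4 to A4.
C to A spans six letter names (C-D-E-F-G-A): a sixth.
C4 to A4 is 9 semitones, matching the major sixth exactly, so the quality is major.

M6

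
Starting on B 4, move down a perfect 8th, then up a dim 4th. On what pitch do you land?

E flat 4

A perfect octave down from B4 is B3.
B3 up a diminished fourth → Eb4 (4 semitones).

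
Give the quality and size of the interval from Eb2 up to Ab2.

perfect 4th

E to A spans four letter names (E-F-G-A), so the interval is some kind of fourth.
Eb2 to Ab2 is 5 semitones, matching the perfect fourth exactly, so the quality is perfect.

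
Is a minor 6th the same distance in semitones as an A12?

No

8 semitones (minor sixth) vs 20 semitones (augmented twelfth): not equal.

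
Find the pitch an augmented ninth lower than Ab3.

Gbb2

Counting two letter names plus an octave down from A lands on G.
Moving 15 semitones down from Ab3 (the size of an augmented ninth) reaches Gbb2.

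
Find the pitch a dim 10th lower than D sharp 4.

B double-sharp 2

Counting three letter names plus an octave down from D lands on B.
A diminished tenth is 14 semitones; 14 semitones down from D#4 gives B##2.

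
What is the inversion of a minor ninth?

M7

First reduce the compound minor ninth to its simple form, a minor second.
Interval numbers invert to sum to nine: 2 + 7 = 9, so a second inverts to a seventh.
The quality also flips — minor becomes major — giving a major seventh.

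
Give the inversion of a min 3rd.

major 6th

Interval numbers invert to sum to nine: 3 + 6 = 9, so a third inverts to a sixth.
The quality also flips — minor becomes major — giving a major sixth.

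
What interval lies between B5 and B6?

perfect octave

B to B is the same letter name, plus an octave — that makes it an octave of some quality.
The perfect octave spans 12 semitones, and B5 to B6 is exactly 12 semitones — so this is a perfect octave.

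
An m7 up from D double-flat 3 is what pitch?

C double-flat 4

Counting seven letter names up from D lands on C.
A minor seventh spans 10 semitones, so from Dbb3 the target pitch is Cbb4.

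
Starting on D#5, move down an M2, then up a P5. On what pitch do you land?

Down a major second from D#5: C#5 (2 semitones down).
C#5 up a perfect fifth → G#5 (7 semitones).

G#5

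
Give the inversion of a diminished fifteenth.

First reduce the compound diminished fifteenth to its simple form, a diminished octave.
Interval numbers invert to sum to nine: 8 + 1 = 9, so an octave inverts to a unison.
Quality inverts too: diminished becomes augmented. That makes the inversion an augmented unison.

augmented 1st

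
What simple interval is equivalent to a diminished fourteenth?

diminished 7th

Subtracting seven from the interval number removes an octave: 14 − 7 = 7.
That makes a diminished fourteenth a compound diminished seventh — an octave plus a diminished seventh.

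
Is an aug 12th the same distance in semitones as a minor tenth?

No

An augmented twelfth spans 20 semitones; a minor tenth spans 15 semitones. They differ by 5.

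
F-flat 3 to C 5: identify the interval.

F to C spans five letter names (F-G-A-B-C), plus an octave, so the interval is some kind of twelfth.
The perfect twelfth is 19 semitones; here we have 20, one semitone wider: augmented.
(Equivalently, a compound augmented fifth: an augmented fifth plus an octave.)

A12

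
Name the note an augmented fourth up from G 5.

Counting four letter names up from G lands on C.
Moving 6 semitones up from G5 (the size of an augmented fourth) reaches C#6.

C-sharp 6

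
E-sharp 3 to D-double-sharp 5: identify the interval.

major fourteenth

E to D spans seven letter names (E-F-G-A-B-C-D), plus an octave: a fourteenth.
The major fourteenth spans 23 semitones, and E#3 to D##5 is exactly 23 semitones — so this is a major fourteenth.
(Equivalently, a compound major seventh: a major seventh plus an octave.)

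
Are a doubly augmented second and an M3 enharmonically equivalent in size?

Yes

A doubly augmented second = 4 semitones = a major third; enharmonically equal.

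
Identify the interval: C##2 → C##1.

P8

Descending from C##2 to C##1 is the same interval as ascending C##1 to C##2.
C to C is the same letter name, plus an octave: an octave.
C##1 to C##2 is 12 semitones, matching the perfect octave exactly, so the quality is perfect.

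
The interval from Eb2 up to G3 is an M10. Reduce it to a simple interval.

Take out an octave (7 from the number): 10 − 7 = 3.
So a major tenth is an octave plus a major third. The quality is unchanged.

M3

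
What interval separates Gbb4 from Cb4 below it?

Descending from Gbb4 to Cb4 is the same interval as ascending Cb4 to Gbb4.
C to G spans five letter names (C-D-E-F-G): a fifth.
The perfect fifth is 7 semitones; here we have 6, one semitone narrower: diminished.

d5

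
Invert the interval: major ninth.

First reduce the compound major ninth to its simple form, a major second.
Interval numbers invert to sum to nine: 2 + 7 = 9, so a second inverts to a seventh.
Quality inverts too: major becomes minor. That makes the inversion a minor seventh.

minor seventh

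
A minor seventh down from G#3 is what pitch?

A#2

Seven letter names down from G: A.
Moving 10 semitones down from G#3 (the size of a minor seventh) reaches A#2.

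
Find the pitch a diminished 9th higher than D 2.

E double-flat 3

Two letters up from D (plus an octave) reaches E.
A diminished ninth spans 12 semitones, so from D2 the target pitch is Ebb3.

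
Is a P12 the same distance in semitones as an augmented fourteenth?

No

A perfect twelfth is 19 semitones but an augmented fourteenth is 24 semitones — different sizes.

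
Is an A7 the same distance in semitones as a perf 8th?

Yes

An augmented seventh spans 12 semitones, and a perfect octave also spans 12 semitones — they're enharmonic.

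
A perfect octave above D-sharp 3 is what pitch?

D-sharp 4

An octave keeps the letter name D, an octave up from D.
A perfect octave is 12 semitones; 12 semitones up from D#3 gives D#4.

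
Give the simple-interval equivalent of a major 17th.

M3

Take out 2 octaves (14 from the number): 17 − 14 = 3.
So a major seventeenth is 2 octaves plus a major third. The quality is unchanged.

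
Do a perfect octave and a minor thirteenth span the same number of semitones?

No

12 semitones (perfect octave) vs 20 semitones (minor thirteenth): not equal.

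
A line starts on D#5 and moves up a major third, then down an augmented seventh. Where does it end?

G4

A major third up from D#5 is F##5.
F##5 down an augmented seventh → G4 (12 semitones).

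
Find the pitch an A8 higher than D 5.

An octave keeps the letter name D, an octave up from D.
An augmented octave spans 13 semitones, so from D5 the target pitch is D#6.

D-sharp 6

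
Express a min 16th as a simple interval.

Take out 2 octaves (14 from the number): 16 − 14 = 2.
Quality carries through unchanged, so the simple form is a minor second.

minor 2nd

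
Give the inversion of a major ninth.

m7

First reduce the compound major ninth to its simple form, a major second.
Inverted interval numbers add to nine, so a second pairs with a seventh (2 + 7 = 9).
The quality also flips — major becomes minor — giving a minor seventh.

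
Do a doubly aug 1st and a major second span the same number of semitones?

Yes

A doubly augmented unison spans 2 semitones, and a major second also spans 2 semitones — they're enharmonic.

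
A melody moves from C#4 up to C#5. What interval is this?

C to C is the same letter name, plus an octave: an octave.
Counting semitones, C#4→C#5 is 12, which is the perfect octave.

perfect 8th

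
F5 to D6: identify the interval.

F to D spans six letter names (F-G-A-B-C-D): a sixth.
Counting semitones, F5→D6 is 9, which is the major sixth.

major 6th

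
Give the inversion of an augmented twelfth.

First reduce the compound augmented twelfth to its simple form, an augmented fifth.
The rule of nine gives the new number: 9 − 5 = 4, so a fifth becomes a fourth.
Quality inverts too: augmented becomes diminished. That makes the inversion a diminished fourth.

diminished fourth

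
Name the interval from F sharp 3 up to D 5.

F to D spans six letter names (F-G-A-B-C-D), plus an octave — that makes it a thirteenth of some quality.
F#3 to D5 is 20 semitones, a half step short of the major thirteenth (21), so this is minor.
(Equivalently, a compound minor sixth: a minor sixth plus an octave.)

m13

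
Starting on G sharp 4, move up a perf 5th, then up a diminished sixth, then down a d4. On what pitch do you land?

F sharp 5

G#4 up a perfect fifth → D#5 (7 semitones).
Up a diminished sixth from D#5: Bb5 (7 semitones up).
Bb5 down a diminished fourth → F#5 (4 semitones).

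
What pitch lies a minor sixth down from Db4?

F3

Six letter names down from D: F.
A minor sixth is 8 semitones; 8 semitones down from Db4 gives F3.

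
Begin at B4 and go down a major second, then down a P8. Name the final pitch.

A3

B4 down a major second → A4 (2 semitones).
Down a perfect octave from A4: A3 (12 semitones down).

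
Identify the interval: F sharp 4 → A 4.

F to A spans three letter names (F-G-A), so the interval is some kind of third.
A major third would be 4 semitones, but F#4 to A4 is 3 — one semitone narrower, making it a minor third.

minor 3rd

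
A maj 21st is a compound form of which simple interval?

M7

Take out 2 octaves (14 from the number): 21 − 14 = 7.
That makes a major twenty-first a compound major seventh — 2 octaves plus a major seventh.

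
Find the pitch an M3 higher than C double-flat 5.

Counting three letter names up from C lands on E.
A major third is 4 semitones; 4 semitones up from Cbb5 gives Ebb5.

E double-flat 5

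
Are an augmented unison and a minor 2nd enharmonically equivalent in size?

Yes

Both span 1 semitone: an augmented unison and a minor second are the same chromatic distance.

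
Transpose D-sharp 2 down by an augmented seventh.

E-flat 1

The seventh takes the letter from D down to E.
An augmented seventh is 12 semitones; 12 semitones down from D#2 gives Eb1.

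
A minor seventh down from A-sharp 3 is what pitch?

B-sharp 2

Seven letter names down from A: B.
Moving 10 semitones down from A#3 (the size of a minor seventh) reaches B#2.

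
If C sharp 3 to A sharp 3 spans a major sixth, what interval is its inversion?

m3

Inverted interval numbers add to nine, so a sixth pairs with a third (6 + 3 = 9).
The quality also flips — major becomes minor — giving a minor third.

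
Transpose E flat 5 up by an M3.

Counting three letter names up from E lands on G.
A major third spans 4 semitones, so from Eb5 the target pitch is G5.

G 5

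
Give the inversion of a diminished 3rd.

A6

Inverted interval numbers add to nine, so a third pairs with a sixth (3 + 6 = 9).
The quality also flips — diminished becomes augmented — giving an augmented sixth.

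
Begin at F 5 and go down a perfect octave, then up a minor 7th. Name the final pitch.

E flat 5

A perfect octave down from F5 is F4.
F4 up a minor seventh → Eb5 (10 semitones).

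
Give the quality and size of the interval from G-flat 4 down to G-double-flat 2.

A15

Descending from Gb4 to Gbb2 is the same interval as ascending Gbb2 to Gb4.
G to G is the same letter name, plus 2 octaves — that makes it a fifteenth of some quality.
Gbb2 to Gb4 spans 25 semitones — one semitone wider than the perfect fifteenth (24) — giving an augmented fifteenth.
(Equivalently, a compound augmented octave: an augmented octave plus an octave.)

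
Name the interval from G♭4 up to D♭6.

perfect twelfth

G to D spans five letter names (G-A-B-C-D), plus an octave — that makes it a twelfth of some quality.
Counting semitones, Gb4→Db6 is 19, which is the perfect twelfth.
(Equivalently, a compound perfect fifth: a perfect fifth plus an octave.)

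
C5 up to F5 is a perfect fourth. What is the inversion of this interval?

The rule of nine gives the new number: 9 − 4 = 5, so a fourth becomes a fifth.
The quality also flips — perfect stays perfect — giving a perfect fifth.

perfect 5th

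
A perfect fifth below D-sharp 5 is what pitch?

Counting five letter names down from D lands on G.
Moving 7 semitones down from D#5 (the size of a perfect fifth) reaches G#4.

G-sharp 4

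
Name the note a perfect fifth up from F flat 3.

Five letter names up from F: C.
A perfect fifth is 7 semitones; 7 semitones up from Fb3 gives Cb4.

C flat 4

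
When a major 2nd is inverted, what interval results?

Inverted interval numbers add to nine, so a second pairs with a seventh (2 + 7 = 9).
And major becomes minor under inversion, so we get a minor seventh.

minor seventh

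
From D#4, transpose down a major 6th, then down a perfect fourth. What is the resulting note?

D#4 down a major sixth → F#3 (9 semitones).
F#3 down a perfect fourth → C#3 (5 semitones).

C#3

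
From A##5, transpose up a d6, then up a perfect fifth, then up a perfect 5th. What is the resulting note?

Up a diminished sixth from A##5: F#6 (7 semitones up).
Up a perfect fifth from F#6: C#7 (7 semitones up).
A perfect fifth up from C#7 is G#7.

G#7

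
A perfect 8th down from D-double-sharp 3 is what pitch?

The letter stays D (same as the start), shifted an octave down.
A perfect octave is 12 semitones; 12 semitones down from D##3 gives D##2.

D-double-sharp 2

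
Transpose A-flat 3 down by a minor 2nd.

G 3

Two letter names down from A: G.
A minor second spans 1 semitone, so from Ab3 the target pitch is G3.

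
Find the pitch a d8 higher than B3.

For an octave the letter name doesn't change: still B, an octave up.
Moving 11 semitones up from B3 (the size of a diminished octave) reaches Bb4.

Bb4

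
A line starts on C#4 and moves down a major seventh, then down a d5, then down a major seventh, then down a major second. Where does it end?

C#4 down a major seventh → D3 (11 semitones).
A diminished fifth down from D3 is G#2.
G#2 down a major seventh → A1 (11 semitones).
A1 down a major second → G1 (2 semitones).

G1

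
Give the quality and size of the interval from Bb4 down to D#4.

Descending from Bb4 to D#4 is the same interval as ascending D#4 to Bb4.
D to B spans six letter names (D-E-F-G-A-B), so the interval is some kind of sixth.
A major sixth would be 9 semitones; D#4 to Bb4 is 7, two semitones narrower, so the interval is diminished.

diminished sixth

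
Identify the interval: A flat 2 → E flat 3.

A to E spans five letter names (A-B-C-D-E), so the interval is some kind of fifth.
Ab2 to Eb3 is 7 semitones, matching the perfect fifth exactly, so the quality is perfect.

P5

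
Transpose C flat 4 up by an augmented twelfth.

Five letters up from C (plus an octave) reaches G.
Moving 20 semitones up from Cb4 (the size of an augmented twelfth) reaches G5.

G 5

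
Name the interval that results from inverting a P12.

P4

First reduce the compound perfect twelfth to its simple form, a perfect fifth.
The rule of nine gives the new number: 9 − 5 = 4, so a fifth becomes a fourth.
Quality inverts too: perfect stays perfect. That makes the inversion a perfect fourth.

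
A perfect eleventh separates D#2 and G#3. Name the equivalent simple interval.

perfect 4th

Each octave removed subtracts seven from the number: 11 − 7 = 4.
That makes a perfect eleventh a compound perfect fourth — an octave plus a perfect fourth.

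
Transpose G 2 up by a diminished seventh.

Seven letter names up from G: F.
A diminished seventh spans 9 semitones, so from G2 the target pitch is Fb3.

F-flat 3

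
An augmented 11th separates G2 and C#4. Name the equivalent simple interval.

Each octave removed subtracts seven from the number: 11 − 7 = 4.
So an augmented eleventh is an octave plus an augmented fourth. The quality is unchanged.

augmented fourth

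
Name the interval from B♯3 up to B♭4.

doubly diminished octave

B to B is the same letter name, plus an octave — that makes it an octave of some quality.
A perfect octave would be 12 semitones; B#3 to Bb4 is 10, two semitones narrower, so the interval is doubly diminished.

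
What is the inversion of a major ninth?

First reduce the compound major ninth to its simple form, a major second.
Inverted interval numbers add to nine, so a second pairs with a seventh (2 + 7 = 9).
And major becomes minor under inversion, so we get a minor seventh.

m7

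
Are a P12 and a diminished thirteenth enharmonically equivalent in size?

Both span 19 semitones: a perfect twelfth and a diminished thirteenth are the same chromatic distance.

Yes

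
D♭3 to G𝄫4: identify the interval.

D to G spans four letter names (D-E-F-G), plus an octave: an eleventh.
The perfect eleventh is 17 semitones; here we have 16, one semitone narrower: diminished.
(Equivalently, a compound diminished fourth: a diminished fourth plus an octave.)

d11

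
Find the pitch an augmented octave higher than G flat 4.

An octave keeps the letter name G, an octave up from G.
Moving 13 semitones up from Gb4 (the size of an augmented octave) reaches G5.

G 5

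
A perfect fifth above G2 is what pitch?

Five letter names up from G: D.
A perfect fifth spans 7 semitones, so from G2 the target pitch is D3.

D3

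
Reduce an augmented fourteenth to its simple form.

Subtracting seven from the interval number removes an octave: 14 − 7 = 7.
Quality carries through unchanged, so the simple form is an augmented seventh.

augmented seventh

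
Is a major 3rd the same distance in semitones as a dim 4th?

A major third spans 4 semitones, and a diminished fourth also spans 4 semitones — they're enharmonic.

Yes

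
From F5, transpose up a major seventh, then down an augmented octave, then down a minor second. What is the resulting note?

A major seventh up from F5 is E6.
An augmented octave down from E6 is Eb5.
Down a minor second from Eb5: D5 (1 semitone down).

D5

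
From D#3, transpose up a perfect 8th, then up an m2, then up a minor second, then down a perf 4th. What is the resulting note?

C4

A perfect octave up from D#3 is D#4.
D#4 up a minor second → E4 (1 semitone).
E4 up a minor second → F4 (1 semitone).
A perfect fourth down from F4 is C4.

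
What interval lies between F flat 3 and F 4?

augmented 8th

F to F is the same letter name, plus an octave, so the interval is some kind of octave.
Fb3 to F4 spans 13 semitones — one semitone wider than the perfect octave (12) — giving an augmented octave.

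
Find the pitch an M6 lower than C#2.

Six letter names down from C: E.
A major sixth is 9 semitones; 9 semitones down from C#2 gives E1.

E1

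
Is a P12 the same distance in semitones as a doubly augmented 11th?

A perfect twelfth = 19 semitones = a doubly augmented eleventh; enharmonically equal.

Yes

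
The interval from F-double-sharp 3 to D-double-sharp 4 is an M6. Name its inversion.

Inverted interval numbers add to nine, so a sixth pairs with a third (6 + 3 = 9).
Quality inverts too: major becomes minor. That makes the inversion a minor third.

m3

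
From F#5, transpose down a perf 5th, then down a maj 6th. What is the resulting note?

Down a perfect fifth from F#5: B4 (7 semitones down).
B4 down a major sixth → D4 (9 semitones).

D4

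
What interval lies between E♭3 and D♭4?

E to D spans seven letter names (E-F-G-A-B-C-D) — that makes it a seventh of some quality.
At 10 semitones, Eb3→Db4 falls one short of a major seventh: minor.

m7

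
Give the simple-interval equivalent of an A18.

Subtracting seven from the interval number removes an octave: 18 − 14 = 4.
Quality carries through unchanged, so the simple form is an augmented fourth.

augmented fourth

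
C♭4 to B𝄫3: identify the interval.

M2

Descending from Cb4 to Bbb3 is the same interval as ascending Bbb3 to Cb4.
B to C spans two letter names (B-C), so the interval is some kind of second.
Counting semitones, Bbb3→Cb4 is 2, which is the major second.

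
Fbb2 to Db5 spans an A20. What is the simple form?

Take out 2 octaves (14 from the number): 20 − 14 = 6.
Quality carries through unchanged, so the simple form is an augmented sixth.

augmented 6th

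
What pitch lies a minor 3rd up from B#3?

Counting three letter names up from B lands on D.
A minor third spans 3 semitones, so from B#3 the target pitch is D#4.

D#4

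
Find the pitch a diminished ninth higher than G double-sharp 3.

Counting two letter names plus an octave up from G lands on A.
A diminished ninth is 12 semitones; 12 semitones up from G##3 gives A4.

A 4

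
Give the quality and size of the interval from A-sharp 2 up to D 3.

diminished 4th

A to D spans four letter names (A-B-C-D), so the interval is some kind of fourth.
A#2 to D3 spans 4 semitones — one semitone narrower than the perfect fourth (5) — giving a diminished fourth.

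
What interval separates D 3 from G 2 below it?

perfect fifth

Descending from D3 to G2 is the same interval as ascending G2 to D3.
G to D spans five letter names (G-A-B-C-D) — that makes it a fifth of some quality.
The perfect fifth spans 7 semitones, and G2 to D3 is exactly 7 semitones — so this is a perfect fifth.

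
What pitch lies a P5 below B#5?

The fifth takes the letter from B down to E.
A perfect fifth is 7 semitones; 7 semitones down from B#5 gives E#5.

E#5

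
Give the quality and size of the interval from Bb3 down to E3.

Descending from Bb3 to E3 is the same interval as ascending E3 to Bb3.
E to B spans five letter names (E-F-G-A-B) — that makes it a fifth of some quality.
The perfect fifth is 7 semitones; here we have 6, one semitone narrower: diminished.

diminished fifth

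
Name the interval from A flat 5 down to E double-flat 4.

augmented eleventh

Descending from Ab5 to Ebb4 is the same interval as ascending Ebb4 to Ab5.
E to A spans four letter names (E-F-G-A), plus an octave, so the interval is some kind of eleventh.
The perfect eleventh is 17 semitones; here we have 18, one semitone wider: augmented.
(Equivalently, a compound augmented fourth: an augmented fourth plus an octave.)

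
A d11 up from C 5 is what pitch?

Counting four letter names plus an octave up from C lands on F.
Moving 16 semitones up from C5 (the size of a diminished eleventh) reaches Fb6.

F-flat 6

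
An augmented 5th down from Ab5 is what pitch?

Counting five letter names down from A lands on D.
Moving 8 semitones down from Ab5 (the size of an augmented fifth) reaches Dbb5.

Dbb5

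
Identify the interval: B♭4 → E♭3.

perfect twelfth

Descending from Bb4 to Eb3 is the same interval as ascending Eb3 to Bb4.
E to B spans five letter names (E-F-G-A-B), plus an octave: a twelfth.
Eb3 to Bb4 is 19 semitones, matching the perfect twelfth exactly, so the quality is perfect.
(Equivalently, a compound perfect fifth: a perfect fifth plus an octave.)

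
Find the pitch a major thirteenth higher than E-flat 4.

C 6

The thirteenth's letter: E up six letter names plus an octave → C.
A major thirteenth is 21 semitones; 21 semitones up from Eb4 gives C6.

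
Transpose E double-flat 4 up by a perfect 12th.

B double-flat 5

The twelfth's letter: E up five letter names plus an octave → B.
A perfect twelfth is 19 semitones; 19 semitones up from Ebb4 gives Bbb5.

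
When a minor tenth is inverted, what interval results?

M6

First reduce the compound minor tenth to its simple form, a minor third.
Interval numbers invert to sum to nine: 3 + 6 = 9, so a third inverts to a sixth.
And minor becomes major under inversion, so we get a major sixth.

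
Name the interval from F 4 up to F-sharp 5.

augmented 8th

F to F is the same letter name, plus an octave, so the interval is some kind of octave.
The perfect octave is 12 semitones; here we have 13, one semitone wider: augmented.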